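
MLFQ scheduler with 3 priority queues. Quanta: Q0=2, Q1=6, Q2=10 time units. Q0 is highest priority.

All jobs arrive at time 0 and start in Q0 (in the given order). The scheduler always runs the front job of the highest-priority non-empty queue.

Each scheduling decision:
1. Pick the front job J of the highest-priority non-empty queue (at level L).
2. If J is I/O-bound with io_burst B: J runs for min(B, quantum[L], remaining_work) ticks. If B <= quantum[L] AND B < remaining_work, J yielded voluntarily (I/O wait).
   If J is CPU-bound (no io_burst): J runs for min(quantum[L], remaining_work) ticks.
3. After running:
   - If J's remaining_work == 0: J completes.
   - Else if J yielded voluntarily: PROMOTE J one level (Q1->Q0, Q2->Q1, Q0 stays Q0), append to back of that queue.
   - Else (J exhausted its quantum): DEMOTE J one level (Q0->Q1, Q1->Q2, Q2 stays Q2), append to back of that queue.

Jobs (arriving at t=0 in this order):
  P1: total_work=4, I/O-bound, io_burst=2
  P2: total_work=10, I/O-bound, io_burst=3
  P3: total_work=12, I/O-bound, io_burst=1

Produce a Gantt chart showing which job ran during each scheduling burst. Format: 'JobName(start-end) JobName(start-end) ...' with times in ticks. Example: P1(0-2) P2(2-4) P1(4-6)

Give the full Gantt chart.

Answer: P1(0-2) P2(2-4) P3(4-5) P1(5-7) P3(7-8) P3(8-9) P3(9-10) P3(10-11) P3(11-12) P3(12-13) P3(13-14) P3(14-15) P3(15-16) P3(16-17) P3(17-18) P2(18-21) P2(21-23) P2(23-26)

Derivation:
t=0-2: P1@Q0 runs 2, rem=2, I/O yield, promote→Q0. Q0=[P2,P3,P1] Q1=[] Q2=[]
t=2-4: P2@Q0 runs 2, rem=8, quantum used, demote→Q1. Q0=[P3,P1] Q1=[P2] Q2=[]
t=4-5: P3@Q0 runs 1, rem=11, I/O yield, promote→Q0. Q0=[P1,P3] Q1=[P2] Q2=[]
t=5-7: P1@Q0 runs 2, rem=0, completes. Q0=[P3] Q1=[P2] Q2=[]
t=7-8: P3@Q0 runs 1, rem=10, I/O yield, promote→Q0. Q0=[P3] Q1=[P2] Q2=[]
t=8-9: P3@Q0 runs 1, rem=9, I/O yield, promote→Q0. Q0=[P3] Q1=[P2] Q2=[]
t=9-10: P3@Q0 runs 1, rem=8, I/O yield, promote→Q0. Q0=[P3] Q1=[P2] Q2=[]
t=10-11: P3@Q0 runs 1, rem=7, I/O yield, promote→Q0. Q0=[P3] Q1=[P2] Q2=[]
t=11-12: P3@Q0 runs 1, rem=6, I/O yield, promote→Q0. Q0=[P3] Q1=[P2] Q2=[]
t=12-13: P3@Q0 runs 1, rem=5, I/O yield, promote→Q0. Q0=[P3] Q1=[P2] Q2=[]
t=13-14: P3@Q0 runs 1, rem=4, I/O yield, promote→Q0. Q0=[P3] Q1=[P2] Q2=[]
t=14-15: P3@Q0 runs 1, rem=3, I/O yield, promote→Q0. Q0=[P3] Q1=[P2] Q2=[]
t=15-16: P3@Q0 runs 1, rem=2, I/O yield, promote→Q0. Q0=[P3] Q1=[P2] Q2=[]
t=16-17: P3@Q0 runs 1, rem=1, I/O yield, promote→Q0. Q0=[P3] Q1=[P2] Q2=[]
t=17-18: P3@Q0 runs 1, rem=0, completes. Q0=[] Q1=[P2] Q2=[]
t=18-21: P2@Q1 runs 3, rem=5, I/O yield, promote→Q0. Q0=[P2] Q1=[] Q2=[]
t=21-23: P2@Q0 runs 2, rem=3, quantum used, demote→Q1. Q0=[] Q1=[P2] Q2=[]
t=23-26: P2@Q1 runs 3, rem=0, completes. Q0=[] Q1=[] Q2=[]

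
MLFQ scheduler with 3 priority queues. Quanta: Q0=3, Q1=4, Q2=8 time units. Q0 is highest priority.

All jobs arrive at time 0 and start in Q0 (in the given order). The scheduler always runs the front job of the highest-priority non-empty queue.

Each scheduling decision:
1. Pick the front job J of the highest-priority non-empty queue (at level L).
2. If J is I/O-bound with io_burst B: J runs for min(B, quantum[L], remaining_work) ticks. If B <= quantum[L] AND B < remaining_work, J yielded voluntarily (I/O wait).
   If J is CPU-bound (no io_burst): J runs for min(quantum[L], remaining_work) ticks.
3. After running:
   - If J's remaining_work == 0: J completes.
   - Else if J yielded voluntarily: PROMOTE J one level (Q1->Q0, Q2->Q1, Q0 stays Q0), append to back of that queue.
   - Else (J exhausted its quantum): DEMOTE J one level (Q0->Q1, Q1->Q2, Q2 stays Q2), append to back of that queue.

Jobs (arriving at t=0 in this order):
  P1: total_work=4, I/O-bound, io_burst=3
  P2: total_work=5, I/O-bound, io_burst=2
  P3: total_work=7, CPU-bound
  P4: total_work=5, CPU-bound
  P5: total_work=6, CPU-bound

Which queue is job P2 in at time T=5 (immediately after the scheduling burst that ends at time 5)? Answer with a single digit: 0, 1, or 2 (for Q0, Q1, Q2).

Answer: 0

Derivation:
t=0-3: P1@Q0 runs 3, rem=1, I/O yield, promote→Q0. Q0=[P2,P3,P4,P5,P1] Q1=[] Q2=[]
t=3-5: P2@Q0 runs 2, rem=3, I/O yield, promote→Q0. Q0=[P3,P4,P5,P1,P2] Q1=[] Q2=[]
t=5-8: P3@Q0 runs 3, rem=4, quantum used, demote→Q1. Q0=[P4,P5,P1,P2] Q1=[P3] Q2=[]
t=8-11: P4@Q0 runs 3, rem=2, quantum used, demote→Q1. Q0=[P5,P1,P2] Q1=[P3,P4] Q2=[]
t=11-14: P5@Q0 runs 3, rem=3, quantum used, demote→Q1. Q0=[P1,P2] Q1=[P3,P4,P5] Q2=[]
t=14-15: P1@Q0 runs 1, rem=0, completes. Q0=[P2] Q1=[P3,P4,P5] Q2=[]
t=15-17: P2@Q0 runs 2, rem=1, I/O yield, promote→Q0. Q0=[P2] Q1=[P3,P4,P5] Q2=[]
t=17-18: P2@Q0 runs 1, rem=0, completes. Q0=[] Q1=[P3,P4,P5] Q2=[]
t=18-22: P3@Q1 runs 4, rem=0, completes. Q0=[] Q1=[P4,P5] Q2=[]
t=22-24: P4@Q1 runs 2, rem=0, completes. Q0=[] Q1=[P5] Q2=[]
t=24-27: P5@Q1 runs 3, rem=0, completes. Q0=[] Q1=[] Q2=[]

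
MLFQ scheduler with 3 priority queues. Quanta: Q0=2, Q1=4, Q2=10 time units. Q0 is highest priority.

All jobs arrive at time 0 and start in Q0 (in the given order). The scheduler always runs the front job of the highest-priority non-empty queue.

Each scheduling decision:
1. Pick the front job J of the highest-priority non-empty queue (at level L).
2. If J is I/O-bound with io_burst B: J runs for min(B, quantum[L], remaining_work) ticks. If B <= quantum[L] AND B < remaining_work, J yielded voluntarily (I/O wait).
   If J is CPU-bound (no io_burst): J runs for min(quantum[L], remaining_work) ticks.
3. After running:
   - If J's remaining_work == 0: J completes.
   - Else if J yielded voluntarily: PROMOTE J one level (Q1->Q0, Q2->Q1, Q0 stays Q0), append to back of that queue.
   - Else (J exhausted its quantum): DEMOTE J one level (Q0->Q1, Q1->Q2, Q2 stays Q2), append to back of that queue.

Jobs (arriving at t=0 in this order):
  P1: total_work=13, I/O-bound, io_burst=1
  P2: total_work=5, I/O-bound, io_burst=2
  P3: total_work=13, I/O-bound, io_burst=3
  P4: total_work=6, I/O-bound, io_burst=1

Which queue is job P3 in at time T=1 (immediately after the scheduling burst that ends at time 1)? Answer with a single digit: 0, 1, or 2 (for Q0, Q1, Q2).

Answer: 0

Derivation:
t=0-1: P1@Q0 runs 1, rem=12, I/O yield, promote→Q0. Q0=[P2,P3,P4,P1] Q1=[] Q2=[]
t=1-3: P2@Q0 runs 2, rem=3, I/O yield, promote→Q0. Q0=[P3,P4,P1,P2] Q1=[] Q2=[]
t=3-5: P3@Q0 runs 2, rem=11, quantum used, demote→Q1. Q0=[P4,P1,P2] Q1=[P3] Q2=[]
t=5-6: P4@Q0 runs 1, rem=5, I/O yield, promote→Q0. Q0=[P1,P2,P4] Q1=[P3] Q2=[]
t=6-7: P1@Q0 runs 1, rem=11, I/O yield, promote→Q0. Q0=[P2,P4,P1] Q1=[P3] Q2=[]
t=7-9: P2@Q0 runs 2, rem=1, I/O yield, promote→Q0. Q0=[P4,P1,P2] Q1=[P3] Q2=[]
t=9-10: P4@Q0 runs 1, rem=4, I/O yield, promote→Q0. Q0=[P1,P2,P4] Q1=[P3] Q2=[]
t=10-11: P1@Q0 runs 1, rem=10, I/O yield, promote→Q0. Q0=[P2,P4,P1] Q1=[P3] Q2=[]
t=11-12: P2@Q0 runs 1, rem=0, completes. Q0=[P4,P1] Q1=[P3] Q2=[]
t=12-13: P4@Q0 runs 1, rem=3, I/O yield, promote→Q0. Q0=[P1,P4] Q1=[P3] Q2=[]
t=13-14: P1@Q0 runs 1, rem=9, I/O yield, promote→Q0. Q0=[P4,P1] Q1=[P3] Q2=[]
t=14-15: P4@Q0 runs 1, rem=2, I/O yield, promote→Q0. Q0=[P1,P4] Q1=[P3] Q2=[]
t=15-16: P1@Q0 runs 1, rem=8, I/O yield, promote→Q0. Q0=[P4,P1] Q1=[P3] Q2=[]
t=16-17: P4@Q0 runs 1, rem=1, I/O yield, promote→Q0. Q0=[P1,P4] Q1=[P3] Q2=[]
t=17-18: P1@Q0 runs 1, rem=7, I/O yield, promote→Q0. Q0=[P4,P1] Q1=[P3] Q2=[]
t=18-19: P4@Q0 runs 1, rem=0, completes. Q0=[P1] Q1=[P3] Q2=[]
t=19-20: P1@Q0 runs 1, rem=6, I/O yield, promote→Q0. Q0=[P1] Q1=[P3] Q2=[]
t=20-21: P1@Q0 runs 1, rem=5, I/O yield, promote→Q0. Q0=[P1] Q1=[P3] Q2=[]
t=21-22: P1@Q0 runs 1, rem=4, I/O yield, promote→Q0. Q0=[P1] Q1=[P3] Q2=[]
t=22-23: P1@Q0 runs 1, rem=3, I/O yield, promote→Q0. Q0=[P1] Q1=[P3] Q2=[]
t=23-24: P1@Q0 runs 1, rem=2, I/O yield, promote→Q0. Q0=[P1] Q1=[P3] Q2=[]
t=24-25: P1@Q0 runs 1, rem=1, I/O yield, promote→Q0. Q0=[P1] Q1=[P3] Q2=[]
t=25-26: P1@Q0 runs 1, rem=0, completes. Q0=[] Q1=[P3] Q2=[]
t=26-29: P3@Q1 runs 3, rem=8, I/O yield, promote→Q0. Q0=[P3] Q1=[] Q2=[]
t=29-31: P3@Q0 runs 2, rem=6, quantum used, demote→Q1. Q0=[] Q1=[P3] Q2=[]
t=31-34: P3@Q1 runs 3, rem=3, I/O yield, promote→Q0. Q0=[P3] Q1=[] Q2=[]
t=34-36: P3@Q0 runs 2, rem=1, quantum used, demote→Q1. Q0=[] Q1=[P3] Q2=[]
t=36-37: P3@Q1 runs 1, rem=0, completes. Q0=[] Q1=[] Q2=[]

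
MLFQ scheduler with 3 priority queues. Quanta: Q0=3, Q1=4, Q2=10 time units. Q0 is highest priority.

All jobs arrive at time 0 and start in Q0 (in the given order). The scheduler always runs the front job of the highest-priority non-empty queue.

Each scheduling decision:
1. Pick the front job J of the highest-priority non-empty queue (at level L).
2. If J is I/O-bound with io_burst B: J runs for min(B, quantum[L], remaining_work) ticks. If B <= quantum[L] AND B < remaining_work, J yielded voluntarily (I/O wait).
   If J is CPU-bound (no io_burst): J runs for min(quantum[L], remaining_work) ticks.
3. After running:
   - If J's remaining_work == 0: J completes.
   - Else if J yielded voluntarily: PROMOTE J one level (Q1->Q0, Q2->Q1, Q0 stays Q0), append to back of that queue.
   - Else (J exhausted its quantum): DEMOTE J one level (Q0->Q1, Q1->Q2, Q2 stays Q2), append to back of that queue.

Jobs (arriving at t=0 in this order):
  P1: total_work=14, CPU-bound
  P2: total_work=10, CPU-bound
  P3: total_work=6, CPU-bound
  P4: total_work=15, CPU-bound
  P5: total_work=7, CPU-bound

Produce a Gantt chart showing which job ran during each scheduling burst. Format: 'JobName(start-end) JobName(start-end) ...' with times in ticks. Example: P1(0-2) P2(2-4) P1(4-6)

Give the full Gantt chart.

t=0-3: P1@Q0 runs 3, rem=11, quantum used, demote→Q1. Q0=[P2,P3,P4,P5] Q1=[P1] Q2=[]
t=3-6: P2@Q0 runs 3, rem=7, quantum used, demote→Q1. Q0=[P3,P4,P5] Q1=[P1,P2] Q2=[]
t=6-9: P3@Q0 runs 3, rem=3, quantum used, demote→Q1. Q0=[P4,P5] Q1=[P1,P2,P3] Q2=[]
t=9-12: P4@Q0 runs 3, rem=12, quantum used, demote→Q1. Q0=[P5] Q1=[P1,P2,P3,P4] Q2=[]
t=12-15: P5@Q0 runs 3, rem=4, quantum used, demote→Q1. Q0=[] Q1=[P1,P2,P3,P4,P5] Q2=[]
t=15-19: P1@Q1 runs 4, rem=7, quantum used, demote→Q2. Q0=[] Q1=[P2,P3,P4,P5] Q2=[P1]
t=19-23: P2@Q1 runs 4, rem=3, quantum used, demote→Q2. Q0=[] Q1=[P3,P4,P5] Q2=[P1,P2]
t=23-26: P3@Q1 runs 3, rem=0, completes. Q0=[] Q1=[P4,P5] Q2=[P1,P2]
t=26-30: P4@Q1 runs 4, rem=8, quantum used, demote→Q2. Q0=[] Q1=[P5] Q2=[P1,P2,P4]
t=30-34: P5@Q1 runs 4, rem=0, completes. Q0=[] Q1=[] Q2=[P1,P2,P4]
t=34-41: P1@Q2 runs 7, rem=0, completes. Q0=[] Q1=[] Q2=[P2,P4]
t=41-44: P2@Q2 runs 3, rem=0, completes. Q0=[] Q1=[] Q2=[P4]
t=44-52: P4@Q2 runs 8, rem=0, completes. Q0=[] Q1=[] Q2=[]

Answer: P1(0-3) P2(3-6) P3(6-9) P4(9-12) P5(12-15) P1(15-19) P2(19-23) P3(23-26) P4(26-30) P5(30-34) P1(34-41) P2(41-44) P4(44-52)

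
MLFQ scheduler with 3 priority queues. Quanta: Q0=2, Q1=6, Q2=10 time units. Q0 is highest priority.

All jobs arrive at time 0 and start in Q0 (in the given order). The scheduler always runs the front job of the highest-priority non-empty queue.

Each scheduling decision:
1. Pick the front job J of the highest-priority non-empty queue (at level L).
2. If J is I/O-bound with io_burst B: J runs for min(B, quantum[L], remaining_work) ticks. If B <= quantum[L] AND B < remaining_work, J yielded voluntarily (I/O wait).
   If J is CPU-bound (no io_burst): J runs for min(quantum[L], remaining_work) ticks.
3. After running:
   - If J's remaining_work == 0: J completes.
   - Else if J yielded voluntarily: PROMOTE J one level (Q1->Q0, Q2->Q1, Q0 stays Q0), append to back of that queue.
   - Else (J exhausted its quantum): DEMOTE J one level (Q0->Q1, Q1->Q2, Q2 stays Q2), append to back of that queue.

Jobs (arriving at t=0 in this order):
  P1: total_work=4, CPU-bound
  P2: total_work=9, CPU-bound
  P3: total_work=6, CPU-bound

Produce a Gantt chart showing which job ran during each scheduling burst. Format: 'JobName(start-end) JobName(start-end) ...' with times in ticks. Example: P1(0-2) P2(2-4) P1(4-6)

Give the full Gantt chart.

Answer: P1(0-2) P2(2-4) P3(4-6) P1(6-8) P2(8-14) P3(14-18) P2(18-19)

Derivation:
t=0-2: P1@Q0 runs 2, rem=2, quantum used, demote→Q1. Q0=[P2,P3] Q1=[P1] Q2=[]
t=2-4: P2@Q0 runs 2, rem=7, quantum used, demote→Q1. Q0=[P3] Q1=[P1,P2] Q2=[]
t=4-6: P3@Q0 runs 2, rem=4, quantum used, demote→Q1. Q0=[] Q1=[P1,P2,P3] Q2=[]
t=6-8: P1@Q1 runs 2, rem=0, completes. Q0=[] Q1=[P2,P3] Q2=[]
t=8-14: P2@Q1 runs 6, rem=1, quantum used, demote→Q2. Q0=[] Q1=[P3] Q2=[P2]
t=14-18: P3@Q1 runs 4, rem=0, completes. Q0=[] Q1=[] Q2=[P2]
t=18-19: P2@Q2 runs 1, rem=0, completes. Q0=[] Q1=[] Q2=[]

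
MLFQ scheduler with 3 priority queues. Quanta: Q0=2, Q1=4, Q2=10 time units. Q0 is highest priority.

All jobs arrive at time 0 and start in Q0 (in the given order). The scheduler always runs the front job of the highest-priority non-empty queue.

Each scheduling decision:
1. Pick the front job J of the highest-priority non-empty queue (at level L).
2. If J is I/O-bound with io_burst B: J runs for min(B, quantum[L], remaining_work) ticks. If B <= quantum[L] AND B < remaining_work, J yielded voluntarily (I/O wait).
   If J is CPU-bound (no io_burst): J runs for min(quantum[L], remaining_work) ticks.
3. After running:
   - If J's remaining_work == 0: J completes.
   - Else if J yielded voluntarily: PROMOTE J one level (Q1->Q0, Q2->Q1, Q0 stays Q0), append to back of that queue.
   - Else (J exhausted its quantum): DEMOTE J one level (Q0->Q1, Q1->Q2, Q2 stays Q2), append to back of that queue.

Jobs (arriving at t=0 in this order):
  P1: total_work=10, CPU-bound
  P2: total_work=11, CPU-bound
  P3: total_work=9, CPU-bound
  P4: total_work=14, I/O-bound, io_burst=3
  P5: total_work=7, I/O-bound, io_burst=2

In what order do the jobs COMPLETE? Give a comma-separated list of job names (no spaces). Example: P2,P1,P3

Answer: P5,P4,P1,P2,P3

Derivation:
t=0-2: P1@Q0 runs 2, rem=8, quantum used, demote→Q1. Q0=[P2,P3,P4,P5] Q1=[P1] Q2=[]
t=2-4: P2@Q0 runs 2, rem=9, quantum used, demote→Q1. Q0=[P3,P4,P5] Q1=[P1,P2] Q2=[]
t=4-6: P3@Q0 runs 2, rem=7, quantum used, demote→Q1. Q0=[P4,P5] Q1=[P1,P2,P3] Q2=[]
t=6-8: P4@Q0 runs 2, rem=12, quantum used, demote→Q1. Q0=[P5] Q1=[P1,P2,P3,P4] Q2=[]
t=8-10: P5@Q0 runs 2, rem=5, I/O yield, promote→Q0. Q0=[P5] Q1=[P1,P2,P3,P4] Q2=[]
t=10-12: P5@Q0 runs 2, rem=3, I/O yield, promote→Q0. Q0=[P5] Q1=[P1,P2,P3,P4] Q2=[]
t=12-14: P5@Q0 runs 2, rem=1, I/O yield, promote→Q0. Q0=[P5] Q1=[P1,P2,P3,P4] Q2=[]
t=14-15: P5@Q0 runs 1, rem=0, completes. Q0=[] Q1=[P1,P2,P3,P4] Q2=[]
t=15-19: P1@Q1 runs 4, rem=4, quantum used, demote→Q2. Q0=[] Q1=[P2,P3,P4] Q2=[P1]
t=19-23: P2@Q1 runs 4, rem=5, quantum used, demote→Q2. Q0=[] Q1=[P3,P4] Q2=[P1,P2]
t=23-27: P3@Q1 runs 4, rem=3, quantum used, demote→Q2. Q0=[] Q1=[P4] Q2=[P1,P2,P3]
t=27-30: P4@Q1 runs 3, rem=9, I/O yield, promote→Q0. Q0=[P4] Q1=[] Q2=[P1,P2,P3]
t=30-32: P4@Q0 runs 2, rem=7, quantum used, demote→Q1. Q0=[] Q1=[P4] Q2=[P1,P2,P3]
t=32-35: P4@Q1 runs 3, rem=4, I/O yield, promote→Q0. Q0=[P4] Q1=[] Q2=[P1,P2,P3]
t=35-37: P4@Q0 runs 2, rem=2, quantum used, demote→Q1. Q0=[] Q1=[P4] Q2=[P1,P2,P3]
t=37-39: P4@Q1 runs 2, rem=0, completes. Q0=[] Q1=[] Q2=[P1,P2,P3]
t=39-43: P1@Q2 runs 4, rem=0, completes. Q0=[] Q1=[] Q2=[P2,P3]
t=43-48: P2@Q2 runs 5, rem=0, completes. Q0=[] Q1=[] Q2=[P3]
t=48-51: P3@Q2 runs 3, rem=0, completes. Q0=[] Q1=[] Q2=[]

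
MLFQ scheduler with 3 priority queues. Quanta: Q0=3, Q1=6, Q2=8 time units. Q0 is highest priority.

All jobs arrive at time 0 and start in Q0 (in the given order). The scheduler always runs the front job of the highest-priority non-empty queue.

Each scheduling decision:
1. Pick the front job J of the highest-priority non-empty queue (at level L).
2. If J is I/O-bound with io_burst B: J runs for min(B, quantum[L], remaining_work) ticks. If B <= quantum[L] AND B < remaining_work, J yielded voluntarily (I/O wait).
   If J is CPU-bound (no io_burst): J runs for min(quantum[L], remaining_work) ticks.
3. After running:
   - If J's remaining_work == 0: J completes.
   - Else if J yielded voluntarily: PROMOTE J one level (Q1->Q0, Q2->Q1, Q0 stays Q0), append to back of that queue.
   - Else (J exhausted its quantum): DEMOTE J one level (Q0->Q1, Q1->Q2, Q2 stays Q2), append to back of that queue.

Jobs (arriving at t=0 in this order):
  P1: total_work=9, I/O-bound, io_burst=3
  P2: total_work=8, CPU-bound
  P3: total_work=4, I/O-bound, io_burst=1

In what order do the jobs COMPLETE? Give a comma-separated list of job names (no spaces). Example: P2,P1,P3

t=0-3: P1@Q0 runs 3, rem=6, I/O yield, promote→Q0. Q0=[P2,P3,P1] Q1=[] Q2=[]
t=3-6: P2@Q0 runs 3, rem=5, quantum used, demote→Q1. Q0=[P3,P1] Q1=[P2] Q2=[]
t=6-7: P3@Q0 runs 1, rem=3, I/O yield, promote→Q0. Q0=[P1,P3] Q1=[P2] Q2=[]
t=7-10: P1@Q0 runs 3, rem=3, I/O yield, promote→Q0. Q0=[P3,P1] Q1=[P2] Q2=[]
t=10-11: P3@Q0 runs 1, rem=2, I/O yield, promote→Q0. Q0=[P1,P3] Q1=[P2] Q2=[]
t=11-14: P1@Q0 runs 3, rem=0, completes. Q0=[P3] Q1=[P2] Q2=[]
t=14-15: P3@Q0 runs 1, rem=1, I/O yield, promote→Q0. Q0=[P3] Q1=[P2] Q2=[]
t=15-16: P3@Q0 runs 1, rem=0, completes. Q0=[] Q1=[P2] Q2=[]
t=16-21: P2@Q1 runs 5, rem=0, completes. Q0=[] Q1=[] Q2=[]

Answer: P1,P3,P2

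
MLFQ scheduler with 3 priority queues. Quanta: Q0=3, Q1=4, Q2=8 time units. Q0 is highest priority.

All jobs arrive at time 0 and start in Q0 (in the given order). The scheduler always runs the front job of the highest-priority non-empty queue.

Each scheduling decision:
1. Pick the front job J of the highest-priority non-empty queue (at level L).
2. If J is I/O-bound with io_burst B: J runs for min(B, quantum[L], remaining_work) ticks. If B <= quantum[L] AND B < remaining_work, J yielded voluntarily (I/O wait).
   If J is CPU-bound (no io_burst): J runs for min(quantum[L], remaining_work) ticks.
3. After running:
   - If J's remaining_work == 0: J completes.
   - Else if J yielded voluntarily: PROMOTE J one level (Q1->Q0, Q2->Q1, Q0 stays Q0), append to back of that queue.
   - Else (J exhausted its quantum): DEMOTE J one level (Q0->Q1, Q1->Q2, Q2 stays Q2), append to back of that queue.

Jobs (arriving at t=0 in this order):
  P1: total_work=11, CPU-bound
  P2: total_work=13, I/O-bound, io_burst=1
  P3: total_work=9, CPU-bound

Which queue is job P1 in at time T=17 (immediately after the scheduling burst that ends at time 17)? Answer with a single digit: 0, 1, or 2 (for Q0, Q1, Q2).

t=0-3: P1@Q0 runs 3, rem=8, quantum used, demote→Q1. Q0=[P2,P3] Q1=[P1] Q2=[]
t=3-4: P2@Q0 runs 1, rem=12, I/O yield, promote→Q0. Q0=[P3,P2] Q1=[P1] Q2=[]
t=4-7: P3@Q0 runs 3, rem=6, quantum used, demote→Q1. Q0=[P2] Q1=[P1,P3] Q2=[]
t=7-8: P2@Q0 runs 1, rem=11, I/O yield, promote→Q0. Q0=[P2] Q1=[P1,P3] Q2=[]
t=8-9: P2@Q0 runs 1, rem=10, I/O yield, promote→Q0. Q0=[P2] Q1=[P1,P3] Q2=[]
t=9-10: P2@Q0 runs 1, rem=9, I/O yield, promote→Q0. Q0=[P2] Q1=[P1,P3] Q2=[]
t=10-11: P2@Q0 runs 1, rem=8, I/O yield, promote→Q0. Q0=[P2] Q1=[P1,P3] Q2=[]
t=11-12: P2@Q0 runs 1, rem=7, I/O yield, promote→Q0. Q0=[P2] Q1=[P1,P3] Q2=[]
t=12-13: P2@Q0 runs 1, rem=6, I/O yield, promote→Q0. Q0=[P2] Q1=[P1,P3] Q2=[]
t=13-14: P2@Q0 runs 1, rem=5, I/O yield, promote→Q0. Q0=[P2] Q1=[P1,P3] Q2=[]
t=14-15: P2@Q0 runs 1, rem=4, I/O yield, promote→Q0. Q0=[P2] Q1=[P1,P3] Q2=[]
t=15-16: P2@Q0 runs 1, rem=3, I/O yield, promote→Q0. Q0=[P2] Q1=[P1,P3] Q2=[]
t=16-17: P2@Q0 runs 1, rem=2, I/O yield, promote→Q0. Q0=[P2] Q1=[P1,P3] Q2=[]
t=17-18: P2@Q0 runs 1, rem=1, I/O yield, promote→Q0. Q0=[P2] Q1=[P1,P3] Q2=[]
t=18-19: P2@Q0 runs 1, rem=0, completes. Q0=[] Q1=[P1,P3] Q2=[]
t=19-23: P1@Q1 runs 4, rem=4, quantum used, demote→Q2. Q0=[] Q1=[P3] Q2=[P1]
t=23-27: P3@Q1 runs 4, rem=2, quantum used, demote→Q2. Q0=[] Q1=[] Q2=[P1,P3]
t=27-31: P1@Q2 runs 4, rem=0, completes. Q0=[] Q1=[] Q2=[P3]
t=31-33: P3@Q2 runs 2, rem=0, completes. Q0=[] Q1=[] Q2=[]

Answer: 1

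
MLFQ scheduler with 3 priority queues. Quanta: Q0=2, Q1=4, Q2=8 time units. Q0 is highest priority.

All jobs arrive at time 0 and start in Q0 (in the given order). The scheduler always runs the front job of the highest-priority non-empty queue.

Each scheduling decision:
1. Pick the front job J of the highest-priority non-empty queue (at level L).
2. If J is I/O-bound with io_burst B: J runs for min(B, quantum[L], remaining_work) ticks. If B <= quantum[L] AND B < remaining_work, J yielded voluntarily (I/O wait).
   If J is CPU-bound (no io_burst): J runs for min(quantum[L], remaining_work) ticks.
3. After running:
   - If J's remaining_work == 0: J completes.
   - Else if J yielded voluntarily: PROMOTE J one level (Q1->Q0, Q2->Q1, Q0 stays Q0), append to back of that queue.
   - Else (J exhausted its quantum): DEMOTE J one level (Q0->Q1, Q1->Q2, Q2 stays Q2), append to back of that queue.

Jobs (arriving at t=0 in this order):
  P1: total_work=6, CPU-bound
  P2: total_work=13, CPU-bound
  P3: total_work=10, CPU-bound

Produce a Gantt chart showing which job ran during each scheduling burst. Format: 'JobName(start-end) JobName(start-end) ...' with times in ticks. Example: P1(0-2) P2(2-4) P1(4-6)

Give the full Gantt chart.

Answer: P1(0-2) P2(2-4) P3(4-6) P1(6-10) P2(10-14) P3(14-18) P2(18-25) P3(25-29)

Derivation:
t=0-2: P1@Q0 runs 2, rem=4, quantum used, demote→Q1. Q0=[P2,P3] Q1=[P1] Q2=[]
t=2-4: P2@Q0 runs 2, rem=11, quantum used, demote→Q1. Q0=[P3] Q1=[P1,P2] Q2=[]
t=4-6: P3@Q0 runs 2, rem=8, quantum used, demote→Q1. Q0=[] Q1=[P1,P2,P3] Q2=[]
t=6-10: P1@Q1 runs 4, rem=0, completes. Q0=[] Q1=[P2,P3] Q2=[]
t=10-14: P2@Q1 runs 4, rem=7, quantum used, demote→Q2. Q0=[] Q1=[P3] Q2=[P2]
t=14-18: P3@Q1 runs 4, rem=4, quantum used, demote→Q2. Q0=[] Q1=[] Q2=[P2,P3]
t=18-25: P2@Q2 runs 7, rem=0, completes. Q0=[] Q1=[] Q2=[P3]
t=25-29: P3@Q2 runs 4, rem=0, completes. Q0=[] Q1=[] Q2=[]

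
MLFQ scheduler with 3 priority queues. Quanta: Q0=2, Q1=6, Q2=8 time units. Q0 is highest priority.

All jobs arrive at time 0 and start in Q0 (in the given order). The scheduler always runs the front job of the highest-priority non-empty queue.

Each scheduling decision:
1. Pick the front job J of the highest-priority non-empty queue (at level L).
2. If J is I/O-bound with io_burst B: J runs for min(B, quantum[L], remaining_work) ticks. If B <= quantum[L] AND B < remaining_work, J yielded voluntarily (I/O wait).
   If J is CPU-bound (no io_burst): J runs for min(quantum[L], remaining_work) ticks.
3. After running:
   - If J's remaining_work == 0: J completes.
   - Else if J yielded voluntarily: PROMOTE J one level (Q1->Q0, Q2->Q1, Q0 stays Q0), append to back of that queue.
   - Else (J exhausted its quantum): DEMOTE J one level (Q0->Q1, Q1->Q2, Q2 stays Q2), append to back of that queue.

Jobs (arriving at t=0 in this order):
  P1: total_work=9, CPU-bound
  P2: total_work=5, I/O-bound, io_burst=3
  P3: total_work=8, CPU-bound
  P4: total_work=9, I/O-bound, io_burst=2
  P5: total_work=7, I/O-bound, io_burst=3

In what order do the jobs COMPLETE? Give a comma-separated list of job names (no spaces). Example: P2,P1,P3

Answer: P4,P2,P3,P5,P1

Derivation:
t=0-2: P1@Q0 runs 2, rem=7, quantum used, demote→Q1. Q0=[P2,P3,P4,P5] Q1=[P1] Q2=[]
t=2-4: P2@Q0 runs 2, rem=3, quantum used, demote→Q1. Q0=[P3,P4,P5] Q1=[P1,P2] Q2=[]
t=4-6: P3@Q0 runs 2, rem=6, quantum used, demote→Q1. Q0=[P4,P5] Q1=[P1,P2,P3] Q2=[]
t=6-8: P4@Q0 runs 2, rem=7, I/O yield, promote→Q0. Q0=[P5,P4] Q1=[P1,P2,P3] Q2=[]
t=8-10: P5@Q0 runs 2, rem=5, quantum used, demote→Q1. Q0=[P4] Q1=[P1,P2,P3,P5] Q2=[]
t=10-12: P4@Q0 runs 2, rem=5, I/O yield, promote→Q0. Q0=[P4] Q1=[P1,P2,P3,P5] Q2=[]
t=12-14: P4@Q0 runs 2, rem=3, I/O yield, promote→Q0. Q0=[P4] Q1=[P1,P2,P3,P5] Q2=[]
t=14-16: P4@Q0 runs 2, rem=1, I/O yield, promote→Q0. Q0=[P4] Q1=[P1,P2,P3,P5] Q2=[]
t=16-17: P4@Q0 runs 1, rem=0, completes. Q0=[] Q1=[P1,P2,P3,P5] Q2=[]
t=17-23: P1@Q1 runs 6, rem=1, quantum used, demote→Q2. Q0=[] Q1=[P2,P3,P5] Q2=[P1]
t=23-26: P2@Q1 runs 3, rem=0, completes. Q0=[] Q1=[P3,P5] Q2=[P1]
t=26-32: P3@Q1 runs 6, rem=0, completes. Q0=[] Q1=[P5] Q2=[P1]
t=32-35: P5@Q1 runs 3, rem=2, I/O yield, promote→Q0. Q0=[P5] Q1=[] Q2=[P1]
t=35-37: P5@Q0 runs 2, rem=0, completes. Q0=[] Q1=[] Q2=[P1]
t=37-38: P1@Q2 runs 1, rem=0, completes. Q0=[] Q1=[] Q2=[]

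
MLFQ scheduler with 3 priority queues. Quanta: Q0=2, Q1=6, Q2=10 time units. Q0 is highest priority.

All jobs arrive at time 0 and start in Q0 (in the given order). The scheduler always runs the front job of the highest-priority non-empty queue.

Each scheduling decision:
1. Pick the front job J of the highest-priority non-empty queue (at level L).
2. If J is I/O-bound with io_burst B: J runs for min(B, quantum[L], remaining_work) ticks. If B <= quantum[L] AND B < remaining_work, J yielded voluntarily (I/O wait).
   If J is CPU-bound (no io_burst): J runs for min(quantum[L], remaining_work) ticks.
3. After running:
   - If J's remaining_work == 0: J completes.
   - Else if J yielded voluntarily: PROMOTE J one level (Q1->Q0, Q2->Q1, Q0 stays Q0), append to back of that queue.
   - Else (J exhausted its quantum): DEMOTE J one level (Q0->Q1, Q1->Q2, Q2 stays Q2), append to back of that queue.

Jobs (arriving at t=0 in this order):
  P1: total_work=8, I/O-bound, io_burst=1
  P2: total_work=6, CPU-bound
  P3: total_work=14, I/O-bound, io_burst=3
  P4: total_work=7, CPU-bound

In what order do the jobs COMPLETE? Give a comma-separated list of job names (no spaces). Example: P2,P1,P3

t=0-1: P1@Q0 runs 1, rem=7, I/O yield, promote→Q0. Q0=[P2,P3,P4,P1] Q1=[] Q2=[]
t=1-3: P2@Q0 runs 2, rem=4, quantum used, demote→Q1. Q0=[P3,P4,P1] Q1=[P2] Q2=[]
t=3-5: P3@Q0 runs 2, rem=12, quantum used, demote→Q1. Q0=[P4,P1] Q1=[P2,P3] Q2=[]
t=5-7: P4@Q0 runs 2, rem=5, quantum used, demote→Q1. Q0=[P1] Q1=[P2,P3,P4] Q2=[]
t=7-8: P1@Q0 runs 1, rem=6, I/O yield, promote→Q0. Q0=[P1] Q1=[P2,P3,P4] Q2=[]
t=8-9: P1@Q0 runs 1, rem=5, I/O yield, promote→Q0. Q0=[P1] Q1=[P2,P3,P4] Q2=[]
t=9-10: P1@Q0 runs 1, rem=4, I/O yield, promote→Q0. Q0=[P1] Q1=[P2,P3,P4] Q2=[]
t=10-11: P1@Q0 runs 1, rem=3, I/O yield, promote→Q0. Q0=[P1] Q1=[P2,P3,P4] Q2=[]
t=11-12: P1@Q0 runs 1, rem=2, I/O yield, promote→Q0. Q0=[P1] Q1=[P2,P3,P4] Q2=[]
t=12-13: P1@Q0 runs 1, rem=1, I/O yield, promote→Q0. Q0=[P1] Q1=[P2,P3,P4] Q2=[]
t=13-14: P1@Q0 runs 1, rem=0, completes. Q0=[] Q1=[P2,P3,P4] Q2=[]
t=14-18: P2@Q1 runs 4, rem=0, completes. Q0=[] Q1=[P3,P4] Q2=[]
t=18-21: P3@Q1 runs 3, rem=9, I/O yield, promote→Q0. Q0=[P3] Q1=[P4] Q2=[]
t=21-23: P3@Q0 runs 2, rem=7, quantum used, demote→Q1. Q0=[] Q1=[P4,P3] Q2=[]
t=23-28: P4@Q1 runs 5, rem=0, completes. Q0=[] Q1=[P3] Q2=[]
t=28-31: P3@Q1 runs 3, rem=4, I/O yield, promote→Q0. Q0=[P3] Q1=[] Q2=[]
t=31-33: P3@Q0 runs 2, rem=2, quantum used, demote→Q1. Q0=[] Q1=[P3] Q2=[]
t=33-35: P3@Q1 runs 2, rem=0, completes. Q0=[] Q1=[] Q2=[]

Answer: P1,P2,P4,P3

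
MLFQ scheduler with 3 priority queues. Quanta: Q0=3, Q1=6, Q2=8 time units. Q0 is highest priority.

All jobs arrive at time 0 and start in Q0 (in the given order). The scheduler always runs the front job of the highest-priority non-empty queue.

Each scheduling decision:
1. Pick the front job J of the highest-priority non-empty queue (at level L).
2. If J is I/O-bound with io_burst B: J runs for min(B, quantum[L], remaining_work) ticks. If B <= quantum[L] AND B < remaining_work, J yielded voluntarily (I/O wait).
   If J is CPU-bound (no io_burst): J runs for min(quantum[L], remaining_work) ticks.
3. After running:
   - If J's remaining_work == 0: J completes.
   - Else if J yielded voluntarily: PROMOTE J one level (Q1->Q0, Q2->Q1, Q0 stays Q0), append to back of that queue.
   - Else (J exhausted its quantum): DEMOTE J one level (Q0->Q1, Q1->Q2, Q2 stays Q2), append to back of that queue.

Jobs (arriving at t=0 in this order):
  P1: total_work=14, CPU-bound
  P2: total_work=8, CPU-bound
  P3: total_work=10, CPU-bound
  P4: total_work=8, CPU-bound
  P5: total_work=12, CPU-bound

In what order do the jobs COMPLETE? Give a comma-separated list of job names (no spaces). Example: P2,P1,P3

t=0-3: P1@Q0 runs 3, rem=11, quantum used, demote→Q1. Q0=[P2,P3,P4,P5] Q1=[P1] Q2=[]
t=3-6: P2@Q0 runs 3, rem=5, quantum used, demote→Q1. Q0=[P3,P4,P5] Q1=[P1,P2] Q2=[]
t=6-9: P3@Q0 runs 3, rem=7, quantum used, demote→Q1. Q0=[P4,P5] Q1=[P1,P2,P3] Q2=[]
t=9-12: P4@Q0 runs 3, rem=5, quantum used, demote→Q1. Q0=[P5] Q1=[P1,P2,P3,P4] Q2=[]
t=12-15: P5@Q0 runs 3, rem=9, quantum used, demote→Q1. Q0=[] Q1=[P1,P2,P3,P4,P5] Q2=[]
t=15-21: P1@Q1 runs 6, rem=5, quantum used, demote→Q2. Q0=[] Q1=[P2,P3,P4,P5] Q2=[P1]
t=21-26: P2@Q1 runs 5, rem=0, completes. Q0=[] Q1=[P3,P4,P5] Q2=[P1]
t=26-32: P3@Q1 runs 6, rem=1, quantum used, demote→Q2. Q0=[] Q1=[P4,P5] Q2=[P1,P3]
t=32-37: P4@Q1 runs 5, rem=0, completes. Q0=[] Q1=[P5] Q2=[P1,P3]
t=37-43: P5@Q1 runs 6, rem=3, quantum used, demote→Q2. Q0=[] Q1=[] Q2=[P1,P3,P5]
t=43-48: P1@Q2 runs 5, rem=0, completes. Q0=[] Q1=[] Q2=[P3,P5]
t=48-49: P3@Q2 runs 1, rem=0, completes. Q0=[] Q1=[] Q2=[P5]
t=49-52: P5@Q2 runs 3, rem=0, completes. Q0=[] Q1=[] Q2=[]

Answer: P2,P4,P1,P3,P5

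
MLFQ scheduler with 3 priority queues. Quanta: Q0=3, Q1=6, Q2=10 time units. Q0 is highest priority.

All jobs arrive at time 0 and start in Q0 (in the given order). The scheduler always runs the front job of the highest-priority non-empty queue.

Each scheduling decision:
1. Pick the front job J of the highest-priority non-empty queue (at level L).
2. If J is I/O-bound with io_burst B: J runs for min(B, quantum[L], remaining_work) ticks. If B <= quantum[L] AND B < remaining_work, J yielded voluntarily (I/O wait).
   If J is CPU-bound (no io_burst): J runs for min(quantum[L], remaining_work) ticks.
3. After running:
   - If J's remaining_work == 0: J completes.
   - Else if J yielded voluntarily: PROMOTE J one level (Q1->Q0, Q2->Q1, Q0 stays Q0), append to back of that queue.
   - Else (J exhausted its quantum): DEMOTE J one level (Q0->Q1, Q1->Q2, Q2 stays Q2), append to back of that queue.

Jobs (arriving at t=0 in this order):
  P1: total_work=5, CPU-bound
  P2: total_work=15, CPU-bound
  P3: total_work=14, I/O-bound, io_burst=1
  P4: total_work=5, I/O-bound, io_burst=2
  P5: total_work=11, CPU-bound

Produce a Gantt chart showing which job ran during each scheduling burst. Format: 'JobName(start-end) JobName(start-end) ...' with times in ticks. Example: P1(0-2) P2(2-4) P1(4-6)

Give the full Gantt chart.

Answer: P1(0-3) P2(3-6) P3(6-7) P4(7-9) P5(9-12) P3(12-13) P4(13-15) P3(15-16) P4(16-17) P3(17-18) P3(18-19) P3(19-20) P3(20-21) P3(21-22) P3(22-23) P3(23-24) P3(24-25) P3(25-26) P3(26-27) P3(27-28) P1(28-30) P2(30-36) P5(36-42) P2(42-48) P5(48-50)

Derivation:
t=0-3: P1@Q0 runs 3, rem=2, quantum used, demote→Q1. Q0=[P2,P3,P4,P5] Q1=[P1] Q2=[]
t=3-6: P2@Q0 runs 3, rem=12, quantum used, demote→Q1. Q0=[P3,P4,P5] Q1=[P1,P2] Q2=[]
t=6-7: P3@Q0 runs 1, rem=13, I/O yield, promote→Q0. Q0=[P4,P5,P3] Q1=[P1,P2] Q2=[]
t=7-9: P4@Q0 runs 2, rem=3, I/O yield, promote→Q0. Q0=[P5,P3,P4] Q1=[P1,P2] Q2=[]
t=9-12: P5@Q0 runs 3, rem=8, quantum used, demote→Q1. Q0=[P3,P4] Q1=[P1,P2,P5] Q2=[]
t=12-13: P3@Q0 runs 1, rem=12, I/O yield, promote→Q0. Q0=[P4,P3] Q1=[P1,P2,P5] Q2=[]
t=13-15: P4@Q0 runs 2, rem=1, I/O yield, promote→Q0. Q0=[P3,P4] Q1=[P1,P2,P5] Q2=[]
t=15-16: P3@Q0 runs 1, rem=11, I/O yield, promote→Q0. Q0=[P4,P3] Q1=[P1,P2,P5] Q2=[]
t=16-17: P4@Q0 runs 1, rem=0, completes. Q0=[P3] Q1=[P1,P2,P5] Q2=[]
t=17-18: P3@Q0 runs 1, rem=10, I/O yield, promote→Q0. Q0=[P3] Q1=[P1,P2,P5] Q2=[]
t=18-19: P3@Q0 runs 1, rem=9, I/O yield, promote→Q0. Q0=[P3] Q1=[P1,P2,P5] Q2=[]
t=19-20: P3@Q0 runs 1, rem=8, I/O yield, promote→Q0. Q0=[P3] Q1=[P1,P2,P5] Q2=[]
t=20-21: P3@Q0 runs 1, rem=7, I/O yield, promote→Q0. Q0=[P3] Q1=[P1,P2,P5] Q2=[]
t=21-22: P3@Q0 runs 1, rem=6, I/O yield, promote→Q0. Q0=[P3] Q1=[P1,P2,P5] Q2=[]
t=22-23: P3@Q0 runs 1, rem=5, I/O yield, promote→Q0. Q0=[P3] Q1=[P1,P2,P5] Q2=[]
t=23-24: P3@Q0 runs 1, rem=4, I/O yield, promote→Q0. Q0=[P3] Q1=[P1,P2,P5] Q2=[]
t=24-25: P3@Q0 runs 1, rem=3, I/O yield, promote→Q0. Q0=[P3] Q1=[P1,P2,P5] Q2=[]
t=25-26: P3@Q0 runs 1, rem=2, I/O yield, promote→Q0. Q0=[P3] Q1=[P1,P2,P5] Q2=[]
t=26-27: P3@Q0 runs 1, rem=1, I/O yield, promote→Q0. Q0=[P3] Q1=[P1,P2,P5] Q2=[]
t=27-28: P3@Q0 runs 1, rem=0, completes. Q0=[] Q1=[P1,P2,P5] Q2=[]
t=28-30: P1@Q1 runs 2, rem=0, completes. Q0=[] Q1=[P2,P5] Q2=[]
t=30-36: P2@Q1 runs 6, rem=6, quantum used, demote→Q2. Q0=[] Q1=[P5] Q2=[P2]
t=36-42: P5@Q1 runs 6, rem=2, quantum used, demote→Q2. Q0=[] Q1=[] Q2=[P2,P5]
t=42-48: P2@Q2 runs 6, rem=0, completes. Q0=[] Q1=[] Q2=[P5]
t=48-50: P5@Q2 runs 2, rem=0, completes. Q0=[] Q1=[] Q2=[]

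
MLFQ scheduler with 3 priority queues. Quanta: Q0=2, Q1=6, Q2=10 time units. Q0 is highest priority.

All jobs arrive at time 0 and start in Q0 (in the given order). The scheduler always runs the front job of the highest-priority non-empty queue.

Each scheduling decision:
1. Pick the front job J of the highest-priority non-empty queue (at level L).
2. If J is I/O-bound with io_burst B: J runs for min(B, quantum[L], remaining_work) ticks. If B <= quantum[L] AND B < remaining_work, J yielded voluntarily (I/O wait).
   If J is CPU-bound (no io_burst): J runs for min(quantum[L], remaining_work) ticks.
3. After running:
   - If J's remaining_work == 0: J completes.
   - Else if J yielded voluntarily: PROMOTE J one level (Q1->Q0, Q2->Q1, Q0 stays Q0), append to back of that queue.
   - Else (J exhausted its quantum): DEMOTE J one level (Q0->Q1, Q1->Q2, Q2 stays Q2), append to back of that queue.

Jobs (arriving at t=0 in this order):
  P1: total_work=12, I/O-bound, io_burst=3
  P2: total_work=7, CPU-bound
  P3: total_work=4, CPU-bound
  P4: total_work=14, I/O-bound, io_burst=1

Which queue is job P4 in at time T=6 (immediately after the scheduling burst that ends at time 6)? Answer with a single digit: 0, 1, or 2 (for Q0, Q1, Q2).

t=0-2: P1@Q0 runs 2, rem=10, quantum used, demote→Q1. Q0=[P2,P3,P4] Q1=[P1] Q2=[]
t=2-4: P2@Q0 runs 2, rem=5, quantum used, demote→Q1. Q0=[P3,P4] Q1=[P1,P2] Q2=[]
t=4-6: P3@Q0 runs 2, rem=2, quantum used, demote→Q1. Q0=[P4] Q1=[P1,P2,P3] Q2=[]
t=6-7: P4@Q0 runs 1, rem=13, I/O yield, promote→Q0. Q0=[P4] Q1=[P1,P2,P3] Q2=[]
t=7-8: P4@Q0 runs 1, rem=12, I/O yield, promote→Q0. Q0=[P4] Q1=[P1,P2,P3] Q2=[]
t=8-9: P4@Q0 runs 1, rem=11, I/O yield, promote→Q0. Q0=[P4] Q1=[P1,P2,P3] Q2=[]
t=9-10: P4@Q0 runs 1, rem=10, I/O yield, promote→Q0. Q0=[P4] Q1=[P1,P2,P3] Q2=[]
t=10-11: P4@Q0 runs 1, rem=9, I/O yield, promote→Q0. Q0=[P4] Q1=[P1,P2,P3] Q2=[]
t=11-12: P4@Q0 runs 1, rem=8, I/O yield, promote→Q0. Q0=[P4] Q1=[P1,P2,P3] Q2=[]
t=12-13: P4@Q0 runs 1, rem=7, I/O yield, promote→Q0. Q0=[P4] Q1=[P1,P2,P3] Q2=[]
t=13-14: P4@Q0 runs 1, rem=6, I/O yield, promote→Q0. Q0=[P4] Q1=[P1,P2,P3] Q2=[]
t=14-15: P4@Q0 runs 1, rem=5, I/O yield, promote→Q0. Q0=[P4] Q1=[P1,P2,P3] Q2=[]
t=15-16: P4@Q0 runs 1, rem=4, I/O yield, promote→Q0. Q0=[P4] Q1=[P1,P2,P3] Q2=[]
t=16-17: P4@Q0 runs 1, rem=3, I/O yield, promote→Q0. Q0=[P4] Q1=[P1,P2,P3] Q2=[]
t=17-18: P4@Q0 runs 1, rem=2, I/O yield, promote→Q0. Q0=[P4] Q1=[P1,P2,P3] Q2=[]
t=18-19: P4@Q0 runs 1, rem=1, I/O yield, promote→Q0. Q0=[P4] Q1=[P1,P2,P3] Q2=[]
t=19-20: P4@Q0 runs 1, rem=0, completes. Q0=[] Q1=[P1,P2,P3] Q2=[]
t=20-23: P1@Q1 runs 3, rem=7, I/O yield, promote→Q0. Q0=[P1] Q1=[P2,P3] Q2=[]
t=23-25: P1@Q0 runs 2, rem=5, quantum used, demote→Q1. Q0=[] Q1=[P2,P3,P1] Q2=[]
t=25-30: P2@Q1 runs 5, rem=0, completes. Q0=[] Q1=[P3,P1] Q2=[]
t=30-32: P3@Q1 runs 2, rem=0, completes. Q0=[] Q1=[P1] Q2=[]
t=32-35: P1@Q1 runs 3, rem=2, I/O yield, promote→Q0. Q0=[P1] Q1=[] Q2=[]
t=35-37: P1@Q0 runs 2, rem=0, completes. Q0=[] Q1=[] Q2=[]

Answer: 0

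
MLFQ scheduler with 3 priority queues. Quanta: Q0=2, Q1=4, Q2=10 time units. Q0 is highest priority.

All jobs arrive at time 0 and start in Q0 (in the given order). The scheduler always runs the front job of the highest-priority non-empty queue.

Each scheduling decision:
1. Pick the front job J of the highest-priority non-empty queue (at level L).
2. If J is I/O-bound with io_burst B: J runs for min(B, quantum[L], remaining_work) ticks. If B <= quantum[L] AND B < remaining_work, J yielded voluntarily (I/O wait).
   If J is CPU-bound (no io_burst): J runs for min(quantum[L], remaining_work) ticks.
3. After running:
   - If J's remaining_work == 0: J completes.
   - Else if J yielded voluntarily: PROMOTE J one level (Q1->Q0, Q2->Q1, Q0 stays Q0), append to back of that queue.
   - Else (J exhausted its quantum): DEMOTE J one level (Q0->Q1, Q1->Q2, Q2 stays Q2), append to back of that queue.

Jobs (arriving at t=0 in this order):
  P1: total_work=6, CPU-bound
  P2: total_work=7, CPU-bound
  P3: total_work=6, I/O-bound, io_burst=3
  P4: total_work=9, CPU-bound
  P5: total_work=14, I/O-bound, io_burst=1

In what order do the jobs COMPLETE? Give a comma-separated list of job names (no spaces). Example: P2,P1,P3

t=0-2: P1@Q0 runs 2, rem=4, quantum used, demote→Q1. Q0=[P2,P3,P4,P5] Q1=[P1] Q2=[]
t=2-4: P2@Q0 runs 2, rem=5, quantum used, demote→Q1. Q0=[P3,P4,P5] Q1=[P1,P2] Q2=[]
t=4-6: P3@Q0 runs 2, rem=4, quantum used, demote→Q1. Q0=[P4,P5] Q1=[P1,P2,P3] Q2=[]
t=6-8: P4@Q0 runs 2, rem=7, quantum used, demote→Q1. Q0=[P5] Q1=[P1,P2,P3,P4] Q2=[]
t=8-9: P5@Q0 runs 1, rem=13, I/O yield, promote→Q0. Q0=[P5] Q1=[P1,P2,P3,P4] Q2=[]
t=9-10: P5@Q0 runs 1, rem=12, I/O yield, promote→Q0. Q0=[P5] Q1=[P1,P2,P3,P4] Q2=[]
t=10-11: P5@Q0 runs 1, rem=11, I/O yield, promote→Q0. Q0=[P5] Q1=[P1,P2,P3,P4] Q2=[]
t=11-12: P5@Q0 runs 1, rem=10, I/O yield, promote→Q0. Q0=[P5] Q1=[P1,P2,P3,P4] Q2=[]
t=12-13: P5@Q0 runs 1, rem=9, I/O yield, promote→Q0. Q0=[P5] Q1=[P1,P2,P3,P4] Q2=[]
t=13-14: P5@Q0 runs 1, rem=8, I/O yield, promote→Q0. Q0=[P5] Q1=[P1,P2,P3,P4] Q2=[]
t=14-15: P5@Q0 runs 1, rem=7, I/O yield, promote→Q0. Q0=[P5] Q1=[P1,P2,P3,P4] Q2=[]
t=15-16: P5@Q0 runs 1, rem=6, I/O yield, promote→Q0. Q0=[P5] Q1=[P1,P2,P3,P4] Q2=[]
t=16-17: P5@Q0 runs 1, rem=5, I/O yield, promote→Q0. Q0=[P5] Q1=[P1,P2,P3,P4] Q2=[]
t=17-18: P5@Q0 runs 1, rem=4, I/O yield, promote→Q0. Q0=[P5] Q1=[P1,P2,P3,P4] Q2=[]
t=18-19: P5@Q0 runs 1, rem=3, I/O yield, promote→Q0. Q0=[P5] Q1=[P1,P2,P3,P4] Q2=[]
t=19-20: P5@Q0 runs 1, rem=2, I/O yield, promote→Q0. Q0=[P5] Q1=[P1,P2,P3,P4] Q2=[]
t=20-21: P5@Q0 runs 1, rem=1, I/O yield, promote→Q0. Q0=[P5] Q1=[P1,P2,P3,P4] Q2=[]
t=21-22: P5@Q0 runs 1, rem=0, completes. Q0=[] Q1=[P1,P2,P3,P4] Q2=[]
t=22-26: P1@Q1 runs 4, rem=0, completes. Q0=[] Q1=[P2,P3,P4] Q2=[]
t=26-30: P2@Q1 runs 4, rem=1, quantum used, demote→Q2. Q0=[] Q1=[P3,P4] Q2=[P2]
t=30-33: P3@Q1 runs 3, rem=1, I/O yield, promote→Q0. Q0=[P3] Q1=[P4] Q2=[P2]
t=33-34: P3@Q0 runs 1, rem=0, completes. Q0=[] Q1=[P4] Q2=[P2]
t=34-38: P4@Q1 runs 4, rem=3, quantum used, demote→Q2. Q0=[] Q1=[] Q2=[P2,P4]
t=38-39: P2@Q2 runs 1, rem=0, completes. Q0=[] Q1=[] Q2=[P4]
t=39-42: P4@Q2 runs 3, rem=0, completes. Q0=[] Q1=[] Q2=[]

Answer: P5,P1,P3,P2,P4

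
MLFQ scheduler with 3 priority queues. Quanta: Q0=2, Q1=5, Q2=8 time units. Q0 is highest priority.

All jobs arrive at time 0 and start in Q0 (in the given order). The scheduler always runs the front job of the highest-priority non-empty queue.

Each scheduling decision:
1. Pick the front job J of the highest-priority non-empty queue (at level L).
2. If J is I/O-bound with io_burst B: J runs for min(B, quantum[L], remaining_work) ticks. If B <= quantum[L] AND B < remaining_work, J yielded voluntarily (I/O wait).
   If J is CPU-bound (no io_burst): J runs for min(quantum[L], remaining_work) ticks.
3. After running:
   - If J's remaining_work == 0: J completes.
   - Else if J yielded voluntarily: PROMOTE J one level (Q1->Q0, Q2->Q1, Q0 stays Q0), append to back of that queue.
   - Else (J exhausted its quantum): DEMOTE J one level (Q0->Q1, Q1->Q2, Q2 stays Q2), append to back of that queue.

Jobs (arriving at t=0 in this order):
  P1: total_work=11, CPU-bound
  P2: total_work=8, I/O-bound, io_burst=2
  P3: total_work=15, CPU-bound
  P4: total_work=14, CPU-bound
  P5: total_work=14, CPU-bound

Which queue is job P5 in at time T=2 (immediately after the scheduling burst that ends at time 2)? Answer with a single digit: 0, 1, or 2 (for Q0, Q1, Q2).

t=0-2: P1@Q0 runs 2, rem=9, quantum used, demote→Q1. Q0=[P2,P3,P4,P5] Q1=[P1] Q2=[]
t=2-4: P2@Q0 runs 2, rem=6, I/O yield, promote→Q0. Q0=[P3,P4,P5,P2] Q1=[P1] Q2=[]
t=4-6: P3@Q0 runs 2, rem=13, quantum used, demote→Q1. Q0=[P4,P5,P2] Q1=[P1,P3] Q2=[]
t=6-8: P4@Q0 runs 2, rem=12, quantum used, demote→Q1. Q0=[P5,P2] Q1=[P1,P3,P4] Q2=[]
t=8-10: P5@Q0 runs 2, rem=12, quantum used, demote→Q1. Q0=[P2] Q1=[P1,P3,P4,P5] Q2=[]
t=10-12: P2@Q0 runs 2, rem=4, I/O yield, promote→Q0. Q0=[P2] Q1=[P1,P3,P4,P5] Q2=[]
t=12-14: P2@Q0 runs 2, rem=2, I/O yield, promote→Q0. Q0=[P2] Q1=[P1,P3,P4,P5] Q2=[]
t=14-16: P2@Q0 runs 2, rem=0, completes. Q0=[] Q1=[P1,P3,P4,P5] Q2=[]
t=16-21: P1@Q1 runs 5, rem=4, quantum used, demote→Q2. Q0=[] Q1=[P3,P4,P5] Q2=[P1]
t=21-26: P3@Q1 runs 5, rem=8, quantum used, demote→Q2. Q0=[] Q1=[P4,P5] Q2=[P1,P3]
t=26-31: P4@Q1 runs 5, rem=7, quantum used, demote→Q2. Q0=[] Q1=[P5] Q2=[P1,P3,P4]
t=31-36: P5@Q1 runs 5, rem=7, quantum used, demote→Q2. Q0=[] Q1=[] Q2=[P1,P3,P4,P5]
t=36-40: P1@Q2 runs 4, rem=0, completes. Q0=[] Q1=[] Q2=[P3,P4,P5]
t=40-48: P3@Q2 runs 8, rem=0, completes. Q0=[] Q1=[] Q2=[P4,P5]
t=48-55: P4@Q2 runs 7, rem=0, completes. Q0=[] Q1=[] Q2=[P5]
t=55-62: P5@Q2 runs 7, rem=0, completes. Q0=[] Q1=[] Q2=[]

Answer: 0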